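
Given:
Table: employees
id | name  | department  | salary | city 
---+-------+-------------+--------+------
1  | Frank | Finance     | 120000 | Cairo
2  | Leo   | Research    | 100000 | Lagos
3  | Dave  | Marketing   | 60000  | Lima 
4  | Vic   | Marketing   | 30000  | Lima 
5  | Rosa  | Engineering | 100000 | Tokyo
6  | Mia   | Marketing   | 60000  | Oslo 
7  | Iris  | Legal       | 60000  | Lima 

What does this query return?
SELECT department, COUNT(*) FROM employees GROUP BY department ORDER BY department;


Assigning each row to its department group:
  Frank -> Finance
  Leo -> Research
  Dave -> Marketing
  Vic -> Marketing
  Rosa -> Engineering
  Mia -> Marketing
  Iris -> Legal


5 groups:
Engineering, 1
Finance, 1
Legal, 1
Marketing, 3
Research, 1


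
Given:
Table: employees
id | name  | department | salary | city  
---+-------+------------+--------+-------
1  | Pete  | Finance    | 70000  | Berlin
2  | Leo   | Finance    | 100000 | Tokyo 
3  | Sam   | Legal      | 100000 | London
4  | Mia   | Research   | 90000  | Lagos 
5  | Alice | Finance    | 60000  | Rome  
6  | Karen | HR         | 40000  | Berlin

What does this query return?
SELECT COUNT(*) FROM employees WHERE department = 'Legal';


Counting rows where department = 'Legal'
  Sam -> MATCH


1


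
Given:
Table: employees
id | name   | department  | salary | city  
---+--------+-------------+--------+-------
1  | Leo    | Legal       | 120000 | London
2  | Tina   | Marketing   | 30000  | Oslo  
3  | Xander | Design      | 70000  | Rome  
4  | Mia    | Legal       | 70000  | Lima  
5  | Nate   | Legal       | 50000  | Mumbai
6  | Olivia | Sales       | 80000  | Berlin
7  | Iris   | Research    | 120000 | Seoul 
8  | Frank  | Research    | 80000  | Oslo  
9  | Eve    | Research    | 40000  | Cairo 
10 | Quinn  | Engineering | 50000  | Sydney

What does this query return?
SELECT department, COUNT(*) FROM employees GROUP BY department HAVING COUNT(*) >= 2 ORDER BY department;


Groups with count >= 2:
  Legal: 3 -> PASS
  Research: 3 -> PASS
  Design: 1 -> filtered out
  Engineering: 1 -> filtered out
  Marketing: 1 -> filtered out
  Sales: 1 -> filtered out


2 groups:
Legal, 3
Research, 3


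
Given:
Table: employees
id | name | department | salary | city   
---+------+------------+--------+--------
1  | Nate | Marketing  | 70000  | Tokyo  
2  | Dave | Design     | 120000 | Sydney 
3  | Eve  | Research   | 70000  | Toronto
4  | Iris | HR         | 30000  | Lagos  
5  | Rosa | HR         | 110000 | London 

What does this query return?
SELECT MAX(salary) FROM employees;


Salaries: 70000, 120000, 70000, 30000, 110000
MAX = 120000

120000


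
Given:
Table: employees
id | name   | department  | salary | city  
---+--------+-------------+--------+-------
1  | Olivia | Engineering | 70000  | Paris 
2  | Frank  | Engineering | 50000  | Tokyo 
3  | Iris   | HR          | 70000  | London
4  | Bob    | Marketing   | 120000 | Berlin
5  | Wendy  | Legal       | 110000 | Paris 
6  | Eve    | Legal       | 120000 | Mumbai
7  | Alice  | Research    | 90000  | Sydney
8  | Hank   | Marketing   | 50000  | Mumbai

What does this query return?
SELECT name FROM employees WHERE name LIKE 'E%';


LIKE 'E%' matches names starting with 'E'
Matching: 1

1 rows:
Eve


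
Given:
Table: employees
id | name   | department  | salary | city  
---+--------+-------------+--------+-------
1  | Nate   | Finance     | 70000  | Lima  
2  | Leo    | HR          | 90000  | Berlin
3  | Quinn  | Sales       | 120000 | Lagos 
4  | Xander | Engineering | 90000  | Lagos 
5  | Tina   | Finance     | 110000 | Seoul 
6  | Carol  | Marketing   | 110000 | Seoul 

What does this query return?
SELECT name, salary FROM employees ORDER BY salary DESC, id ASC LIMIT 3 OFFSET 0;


Sort by salary DESC (id ASC tiebreak), then skip 0 and take 3
Rows 1 through 3

3 rows:
Quinn, 120000
Tina, 110000
Carol, 110000


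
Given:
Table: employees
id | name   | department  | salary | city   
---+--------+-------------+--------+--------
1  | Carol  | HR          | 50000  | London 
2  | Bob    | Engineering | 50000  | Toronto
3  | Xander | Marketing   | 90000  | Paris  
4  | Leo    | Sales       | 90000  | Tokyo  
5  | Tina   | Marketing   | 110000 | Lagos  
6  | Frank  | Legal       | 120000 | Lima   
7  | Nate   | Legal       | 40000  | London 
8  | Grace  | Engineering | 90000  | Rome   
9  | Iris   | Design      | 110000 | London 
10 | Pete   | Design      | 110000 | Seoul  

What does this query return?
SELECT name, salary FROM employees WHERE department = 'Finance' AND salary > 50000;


Filtering: department = 'Finance' AND salary > 50000
Matching: 0 rows

Empty result set (0 rows)


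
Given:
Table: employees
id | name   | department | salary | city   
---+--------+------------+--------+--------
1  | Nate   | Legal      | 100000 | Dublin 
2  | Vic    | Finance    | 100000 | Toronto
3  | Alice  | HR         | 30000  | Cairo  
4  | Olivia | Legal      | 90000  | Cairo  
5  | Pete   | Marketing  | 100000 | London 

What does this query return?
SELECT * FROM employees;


SELECT * returns all 5 rows with all columns

5 rows:
1, Nate, Legal, 100000, Dublin
2, Vic, Finance, 100000, Toronto
3, Alice, HR, 30000, Cairo
4, Olivia, Legal, 90000, Cairo
5, Pete, Marketing, 100000, London


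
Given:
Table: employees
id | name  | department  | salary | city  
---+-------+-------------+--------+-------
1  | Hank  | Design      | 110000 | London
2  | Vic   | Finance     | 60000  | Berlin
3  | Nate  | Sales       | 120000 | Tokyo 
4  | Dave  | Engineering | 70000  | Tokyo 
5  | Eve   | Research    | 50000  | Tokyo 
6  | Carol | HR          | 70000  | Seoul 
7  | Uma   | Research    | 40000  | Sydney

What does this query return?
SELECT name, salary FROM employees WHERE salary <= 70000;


Filtering: salary <= 70000
Matching: 5 rows

5 rows:
Vic, 60000
Dave, 70000
Eve, 50000
Carol, 70000
Uma, 40000


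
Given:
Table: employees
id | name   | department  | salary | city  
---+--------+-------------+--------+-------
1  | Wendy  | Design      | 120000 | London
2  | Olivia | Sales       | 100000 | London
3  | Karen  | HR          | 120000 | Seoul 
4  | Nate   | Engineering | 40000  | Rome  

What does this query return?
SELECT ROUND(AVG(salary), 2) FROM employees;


SUM(salary) = 380000
COUNT = 4
ROUND(AVG, 2) = ROUND(380000 / 4, 2) = 95000.0

95000.0


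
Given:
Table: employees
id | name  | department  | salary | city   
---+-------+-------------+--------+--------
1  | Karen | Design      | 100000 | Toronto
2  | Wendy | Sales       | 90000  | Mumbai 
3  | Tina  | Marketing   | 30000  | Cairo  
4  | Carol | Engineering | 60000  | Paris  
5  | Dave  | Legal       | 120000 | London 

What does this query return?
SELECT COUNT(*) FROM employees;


COUNT(*) counts all rows

5


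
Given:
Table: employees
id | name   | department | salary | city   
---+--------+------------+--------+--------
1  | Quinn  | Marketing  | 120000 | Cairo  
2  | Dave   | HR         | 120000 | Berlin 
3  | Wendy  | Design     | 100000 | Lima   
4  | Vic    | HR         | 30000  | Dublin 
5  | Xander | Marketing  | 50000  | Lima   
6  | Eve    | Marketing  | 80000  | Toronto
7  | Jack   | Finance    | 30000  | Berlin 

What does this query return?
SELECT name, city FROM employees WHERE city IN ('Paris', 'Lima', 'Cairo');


Filtering: city IN ('Paris', 'Lima', 'Cairo')
Matching: 3 rows

3 rows:
Quinn, Cairo
Wendy, Lima
Xander, Lima


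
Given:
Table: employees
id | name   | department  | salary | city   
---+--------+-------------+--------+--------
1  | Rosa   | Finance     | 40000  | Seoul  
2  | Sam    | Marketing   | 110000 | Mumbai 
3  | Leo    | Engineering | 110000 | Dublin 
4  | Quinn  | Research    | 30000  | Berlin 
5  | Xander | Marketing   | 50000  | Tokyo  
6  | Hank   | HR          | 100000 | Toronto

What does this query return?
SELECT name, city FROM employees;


Projecting columns: name, city

6 rows:
Rosa, Seoul
Sam, Mumbai
Leo, Dublin
Quinn, Berlin
Xander, Tokyo
Hank, Toronto


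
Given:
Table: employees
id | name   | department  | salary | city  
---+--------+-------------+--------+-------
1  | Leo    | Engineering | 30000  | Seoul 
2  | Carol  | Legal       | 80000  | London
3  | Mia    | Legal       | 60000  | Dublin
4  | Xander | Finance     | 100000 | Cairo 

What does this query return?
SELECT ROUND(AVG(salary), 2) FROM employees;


SUM(salary) = 270000
COUNT = 4
ROUND(AVG, 2) = ROUND(270000 / 4, 2) = 67500.0

67500.0


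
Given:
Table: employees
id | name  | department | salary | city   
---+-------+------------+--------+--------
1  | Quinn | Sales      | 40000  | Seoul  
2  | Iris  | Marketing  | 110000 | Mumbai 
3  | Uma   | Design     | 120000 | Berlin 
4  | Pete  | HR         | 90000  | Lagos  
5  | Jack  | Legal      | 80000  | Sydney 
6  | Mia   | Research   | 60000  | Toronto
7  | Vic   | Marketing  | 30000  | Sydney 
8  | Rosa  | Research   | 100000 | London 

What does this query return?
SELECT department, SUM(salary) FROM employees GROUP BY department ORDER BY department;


Summing salary within each department:
  Design: 120000 = 120000
  HR: 90000 = 90000
  Legal: 80000 = 80000
  Marketing: 110000 + 30000 = 140000
  Research: 60000 + 100000 = 160000
  Sales: 40000 = 40000


6 groups:
Design, 120000
HR, 90000
Legal, 80000
Marketing, 140000
Research, 160000
Sales, 40000


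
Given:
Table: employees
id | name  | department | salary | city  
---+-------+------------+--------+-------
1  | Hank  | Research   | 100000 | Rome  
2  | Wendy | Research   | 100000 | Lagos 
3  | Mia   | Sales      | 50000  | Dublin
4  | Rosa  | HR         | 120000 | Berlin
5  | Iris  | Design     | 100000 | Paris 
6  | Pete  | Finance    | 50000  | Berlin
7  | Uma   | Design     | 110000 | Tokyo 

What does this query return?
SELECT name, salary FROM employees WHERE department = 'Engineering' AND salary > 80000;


Filtering: department = 'Engineering' AND salary > 80000
Matching: 0 rows

Empty result set (0 rows)


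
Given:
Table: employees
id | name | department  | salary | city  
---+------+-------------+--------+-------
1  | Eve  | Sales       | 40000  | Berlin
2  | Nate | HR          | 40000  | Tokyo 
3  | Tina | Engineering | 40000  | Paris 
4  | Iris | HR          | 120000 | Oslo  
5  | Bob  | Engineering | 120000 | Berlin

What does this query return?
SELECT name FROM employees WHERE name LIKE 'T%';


LIKE 'T%' matches names starting with 'T'
Matching: 1

1 rows:
Tina


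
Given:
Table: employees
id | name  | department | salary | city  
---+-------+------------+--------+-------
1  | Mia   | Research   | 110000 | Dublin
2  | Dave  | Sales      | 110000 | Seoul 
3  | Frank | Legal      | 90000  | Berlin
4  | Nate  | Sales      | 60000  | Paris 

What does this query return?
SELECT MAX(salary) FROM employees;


Salaries: 110000, 110000, 90000, 60000
MAX = 110000

110000


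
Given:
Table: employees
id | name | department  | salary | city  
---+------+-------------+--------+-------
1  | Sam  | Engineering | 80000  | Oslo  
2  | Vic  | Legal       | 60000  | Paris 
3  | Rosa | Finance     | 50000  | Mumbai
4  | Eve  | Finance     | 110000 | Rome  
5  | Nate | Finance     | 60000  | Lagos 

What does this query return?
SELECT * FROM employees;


SELECT * returns all 5 rows with all columns

5 rows:
1, Sam, Engineering, 80000, Oslo
2, Vic, Legal, 60000, Paris
3, Rosa, Finance, 50000, Mumbai
4, Eve, Finance, 110000, Rome
5, Nate, Finance, 60000, Lagos


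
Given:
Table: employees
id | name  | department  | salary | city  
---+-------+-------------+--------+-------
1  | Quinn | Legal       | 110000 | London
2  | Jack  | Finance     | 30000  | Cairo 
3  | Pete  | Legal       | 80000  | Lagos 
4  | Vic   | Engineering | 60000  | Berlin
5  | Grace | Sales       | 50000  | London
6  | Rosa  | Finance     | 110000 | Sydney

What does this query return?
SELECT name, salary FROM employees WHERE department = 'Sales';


Filtering: department = 'Sales'
Matching rows: 1

1 rows:
Grace, 50000


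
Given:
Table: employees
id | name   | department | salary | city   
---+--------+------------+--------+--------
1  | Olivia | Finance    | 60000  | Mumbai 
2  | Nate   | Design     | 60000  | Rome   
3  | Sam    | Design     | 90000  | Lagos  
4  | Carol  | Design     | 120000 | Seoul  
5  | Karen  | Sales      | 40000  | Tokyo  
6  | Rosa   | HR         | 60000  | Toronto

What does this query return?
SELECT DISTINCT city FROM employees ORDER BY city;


All 'city' values (row order): Mumbai, Rome, Lagos, Seoul, Tokyo, Toronto
Removing duplicates leaves 6 unique value(s).

6 values:
Lagos
Mumbai
Rome
Seoul
Tokyo
Toronto


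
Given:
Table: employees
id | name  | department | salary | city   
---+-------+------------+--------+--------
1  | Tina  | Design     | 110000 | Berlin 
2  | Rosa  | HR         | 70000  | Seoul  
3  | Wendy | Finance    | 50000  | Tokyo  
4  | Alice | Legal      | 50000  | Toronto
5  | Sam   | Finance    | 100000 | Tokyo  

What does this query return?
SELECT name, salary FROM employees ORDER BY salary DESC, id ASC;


Sorting by salary DESC, then id ASC for ties

5 rows:
Tina, 110000
Sam, 100000
Rosa, 70000
Wendy, 50000
Alice, 50000


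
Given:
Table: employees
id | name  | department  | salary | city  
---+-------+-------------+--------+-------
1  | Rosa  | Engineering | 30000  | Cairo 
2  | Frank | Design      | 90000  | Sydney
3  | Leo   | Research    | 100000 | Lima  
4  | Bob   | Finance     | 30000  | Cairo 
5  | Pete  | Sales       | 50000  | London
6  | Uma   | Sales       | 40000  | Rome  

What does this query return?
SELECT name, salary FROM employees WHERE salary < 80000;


Filtering: salary < 80000
Matching: 4 rows

4 rows:
Rosa, 30000
Bob, 30000
Pete, 50000
Uma, 40000


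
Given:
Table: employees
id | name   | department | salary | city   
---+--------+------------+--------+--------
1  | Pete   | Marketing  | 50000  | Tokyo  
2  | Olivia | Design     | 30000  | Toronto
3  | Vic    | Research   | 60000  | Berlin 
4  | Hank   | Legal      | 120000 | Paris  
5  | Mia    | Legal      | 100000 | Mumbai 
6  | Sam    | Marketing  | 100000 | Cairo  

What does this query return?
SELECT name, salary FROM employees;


Projecting columns: name, salary

6 rows:
Pete, 50000
Olivia, 30000
Vic, 60000
Hank, 120000
Mia, 100000
Sam, 100000


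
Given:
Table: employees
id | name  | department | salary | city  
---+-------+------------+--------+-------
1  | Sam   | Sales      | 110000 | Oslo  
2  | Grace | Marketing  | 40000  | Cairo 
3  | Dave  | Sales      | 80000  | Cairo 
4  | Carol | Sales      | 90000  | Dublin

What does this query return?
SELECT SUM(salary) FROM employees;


SUM(salary) = 110000 + 40000 + 80000 + 90000 = 320000

320000


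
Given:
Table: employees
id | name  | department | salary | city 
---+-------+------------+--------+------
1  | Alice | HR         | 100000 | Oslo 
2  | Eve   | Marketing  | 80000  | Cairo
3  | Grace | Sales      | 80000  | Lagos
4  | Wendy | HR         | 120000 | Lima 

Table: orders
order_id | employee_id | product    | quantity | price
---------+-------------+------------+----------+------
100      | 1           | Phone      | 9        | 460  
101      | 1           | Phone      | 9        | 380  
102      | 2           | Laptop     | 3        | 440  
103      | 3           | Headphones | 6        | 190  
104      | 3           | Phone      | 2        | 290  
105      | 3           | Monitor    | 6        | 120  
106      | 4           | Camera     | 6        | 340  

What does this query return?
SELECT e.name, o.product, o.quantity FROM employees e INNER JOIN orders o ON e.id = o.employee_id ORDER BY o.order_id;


Joining employees.id = orders.employee_id:
  employee Alice (id=1) -> order Phone
  employee Alice (id=1) -> order Phone
  employee Eve (id=2) -> order Laptop
  employee Grace (id=3) -> order Headphones
  employee Grace (id=3) -> order Phone
  employee Grace (id=3) -> order Monitor
  employee Wendy (id=4) -> order Camera


7 rows:
Alice, Phone, 9
Alice, Phone, 9
Eve, Laptop, 3
Grace, Headphones, 6
Grace, Phone, 2
Grace, Monitor, 6
Wendy, Camera, 6


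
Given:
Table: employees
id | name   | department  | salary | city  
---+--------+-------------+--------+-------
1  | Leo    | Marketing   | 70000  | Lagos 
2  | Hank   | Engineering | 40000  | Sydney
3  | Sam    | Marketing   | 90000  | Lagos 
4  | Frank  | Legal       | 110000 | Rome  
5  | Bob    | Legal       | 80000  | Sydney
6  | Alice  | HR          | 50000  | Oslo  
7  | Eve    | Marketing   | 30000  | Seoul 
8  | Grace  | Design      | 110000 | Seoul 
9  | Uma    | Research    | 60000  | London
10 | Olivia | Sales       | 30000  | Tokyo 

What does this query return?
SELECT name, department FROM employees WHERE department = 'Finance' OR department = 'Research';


Filtering: department = 'Finance' OR 'Research'
Matching: 1 rows

1 rows:
Uma, Research


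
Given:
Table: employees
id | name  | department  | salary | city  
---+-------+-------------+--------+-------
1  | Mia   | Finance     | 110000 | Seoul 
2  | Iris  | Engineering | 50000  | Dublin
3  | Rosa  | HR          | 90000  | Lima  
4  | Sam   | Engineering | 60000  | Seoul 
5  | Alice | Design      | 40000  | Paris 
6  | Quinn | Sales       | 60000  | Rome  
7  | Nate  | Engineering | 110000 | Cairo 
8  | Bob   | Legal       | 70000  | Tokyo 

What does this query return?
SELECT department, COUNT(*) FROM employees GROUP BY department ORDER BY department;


Assigning each row to its department group:
  Mia -> Finance
  Iris -> Engineering
  Rosa -> HR
  Sam -> Engineering
  Alice -> Design
  Quinn -> Sales
  Nate -> Engineering
  Bob -> Legal


6 groups:
Design, 1
Engineering, 3
Finance, 1
HR, 1
Legal, 1
Sales, 1


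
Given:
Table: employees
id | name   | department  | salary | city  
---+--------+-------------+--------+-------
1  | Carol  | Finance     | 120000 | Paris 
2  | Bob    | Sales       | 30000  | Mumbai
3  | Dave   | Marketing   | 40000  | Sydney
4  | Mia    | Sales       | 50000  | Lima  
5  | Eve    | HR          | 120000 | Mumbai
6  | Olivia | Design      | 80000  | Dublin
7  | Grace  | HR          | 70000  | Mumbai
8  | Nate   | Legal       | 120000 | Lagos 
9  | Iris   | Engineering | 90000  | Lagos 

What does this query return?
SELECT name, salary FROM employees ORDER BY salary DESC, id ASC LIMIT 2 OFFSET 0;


Sort by salary DESC (id ASC tiebreak), then skip 0 and take 2
Rows 1 through 2

2 rows:
Carol, 120000
Eve, 120000


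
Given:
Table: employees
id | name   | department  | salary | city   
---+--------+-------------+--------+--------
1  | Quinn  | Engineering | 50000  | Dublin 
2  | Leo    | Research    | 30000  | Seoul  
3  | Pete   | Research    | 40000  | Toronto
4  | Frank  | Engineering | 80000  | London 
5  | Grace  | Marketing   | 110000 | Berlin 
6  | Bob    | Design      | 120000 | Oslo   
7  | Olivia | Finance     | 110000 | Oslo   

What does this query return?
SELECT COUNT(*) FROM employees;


COUNT(*) counts all rows

7


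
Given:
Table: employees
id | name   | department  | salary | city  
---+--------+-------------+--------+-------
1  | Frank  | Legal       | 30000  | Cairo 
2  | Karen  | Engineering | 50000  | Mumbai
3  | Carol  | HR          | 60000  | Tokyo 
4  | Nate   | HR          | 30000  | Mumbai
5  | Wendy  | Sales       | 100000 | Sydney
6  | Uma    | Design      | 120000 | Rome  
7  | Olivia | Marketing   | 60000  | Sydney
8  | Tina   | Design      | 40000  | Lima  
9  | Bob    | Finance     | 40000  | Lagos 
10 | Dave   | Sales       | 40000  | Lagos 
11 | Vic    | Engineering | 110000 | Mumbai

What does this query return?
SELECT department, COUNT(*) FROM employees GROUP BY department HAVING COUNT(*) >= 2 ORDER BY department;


Groups with count >= 2:
  Design: 2 -> PASS
  Engineering: 2 -> PASS
  HR: 2 -> PASS
  Sales: 2 -> PASS
  Finance: 1 -> filtered out
  Legal: 1 -> filtered out
  Marketing: 1 -> filtered out


4 groups:
Design, 2
Engineering, 2
HR, 2
Sales, 2


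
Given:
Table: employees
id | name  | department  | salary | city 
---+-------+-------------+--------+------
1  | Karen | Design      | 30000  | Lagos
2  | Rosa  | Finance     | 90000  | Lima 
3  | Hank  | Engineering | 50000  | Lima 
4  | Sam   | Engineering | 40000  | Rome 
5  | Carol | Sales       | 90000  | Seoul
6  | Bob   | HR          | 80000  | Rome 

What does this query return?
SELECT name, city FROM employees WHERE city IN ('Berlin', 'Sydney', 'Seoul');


Filtering: city IN ('Berlin', 'Sydney', 'Seoul')
Matching: 1 rows

1 rows:
Carol, Seoul


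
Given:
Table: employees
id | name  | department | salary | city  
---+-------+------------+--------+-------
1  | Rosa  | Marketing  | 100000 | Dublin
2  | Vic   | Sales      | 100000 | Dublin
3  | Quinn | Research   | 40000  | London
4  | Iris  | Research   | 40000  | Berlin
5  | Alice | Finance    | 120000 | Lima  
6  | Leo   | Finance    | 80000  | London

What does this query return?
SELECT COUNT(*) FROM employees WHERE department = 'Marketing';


Counting rows where department = 'Marketing'
  Rosa -> MATCH


1


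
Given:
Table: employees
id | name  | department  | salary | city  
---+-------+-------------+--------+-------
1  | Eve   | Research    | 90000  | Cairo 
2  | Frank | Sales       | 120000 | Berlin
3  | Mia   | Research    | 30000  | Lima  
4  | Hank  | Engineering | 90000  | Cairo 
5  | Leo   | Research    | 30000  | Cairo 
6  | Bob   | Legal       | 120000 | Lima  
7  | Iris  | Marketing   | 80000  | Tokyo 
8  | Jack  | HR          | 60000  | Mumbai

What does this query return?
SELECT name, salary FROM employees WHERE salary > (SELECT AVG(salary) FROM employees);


Subquery: AVG(salary) = 77500.0
Filtering: salary > 77500.0
  Eve (90000) -> MATCH
  Frank (120000) -> MATCH
  Hank (90000) -> MATCH
  Bob (120000) -> MATCH
  Iris (80000) -> MATCH


5 rows:
Eve, 90000
Frank, 120000
Hank, 90000
Bob, 120000
Iris, 80000


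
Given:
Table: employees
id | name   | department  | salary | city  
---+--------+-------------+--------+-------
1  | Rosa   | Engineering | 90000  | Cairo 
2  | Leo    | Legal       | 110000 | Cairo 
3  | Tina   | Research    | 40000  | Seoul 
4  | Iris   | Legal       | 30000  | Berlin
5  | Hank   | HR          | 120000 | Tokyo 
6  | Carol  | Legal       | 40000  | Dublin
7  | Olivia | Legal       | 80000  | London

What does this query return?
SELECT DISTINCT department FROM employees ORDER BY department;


All 'department' values (row order): Engineering, Legal, Research, Legal, HR, Legal, Legal
Removing duplicates leaves 4 unique value(s).

4 values:
Engineering
HR
Legal
Research


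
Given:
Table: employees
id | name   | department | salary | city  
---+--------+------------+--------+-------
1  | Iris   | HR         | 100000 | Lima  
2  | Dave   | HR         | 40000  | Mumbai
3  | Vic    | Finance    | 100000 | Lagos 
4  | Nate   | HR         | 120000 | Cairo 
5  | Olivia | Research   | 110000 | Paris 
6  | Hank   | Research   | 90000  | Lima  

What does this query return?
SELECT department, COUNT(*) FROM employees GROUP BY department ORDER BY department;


Assigning each row to its department group:
  Iris -> HR
  Dave -> HR
  Vic -> Finance
  Nate -> HR
  Olivia -> Research
  Hank -> Research


3 groups:
Finance, 1
HR, 3
Research, 2


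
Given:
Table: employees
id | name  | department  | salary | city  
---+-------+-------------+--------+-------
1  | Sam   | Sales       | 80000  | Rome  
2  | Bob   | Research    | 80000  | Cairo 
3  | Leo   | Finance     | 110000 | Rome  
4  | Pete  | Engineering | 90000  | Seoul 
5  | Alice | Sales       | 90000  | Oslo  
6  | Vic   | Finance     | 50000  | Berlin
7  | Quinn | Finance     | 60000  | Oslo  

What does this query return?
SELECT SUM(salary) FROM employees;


SUM(salary) = 80000 + 80000 + 110000 + 90000 + 90000 + 50000 + 60000 = 560000

560000


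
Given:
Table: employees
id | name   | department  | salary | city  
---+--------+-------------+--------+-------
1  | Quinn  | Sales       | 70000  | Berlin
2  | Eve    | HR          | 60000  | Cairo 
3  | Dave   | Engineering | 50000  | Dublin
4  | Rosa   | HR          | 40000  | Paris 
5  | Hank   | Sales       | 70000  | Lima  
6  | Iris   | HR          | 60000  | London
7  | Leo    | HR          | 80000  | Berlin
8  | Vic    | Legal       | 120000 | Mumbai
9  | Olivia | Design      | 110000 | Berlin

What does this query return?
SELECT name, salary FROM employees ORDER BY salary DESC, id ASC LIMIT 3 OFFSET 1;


Sort by salary DESC (id ASC tiebreak), then skip 1 and take 3
Rows 2 through 4

3 rows:
Olivia, 110000
Leo, 80000
Quinn, 70000


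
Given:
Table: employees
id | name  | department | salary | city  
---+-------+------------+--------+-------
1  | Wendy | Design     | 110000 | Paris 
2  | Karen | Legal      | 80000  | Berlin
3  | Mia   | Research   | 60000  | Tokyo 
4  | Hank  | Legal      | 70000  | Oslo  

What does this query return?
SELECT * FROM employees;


SELECT * returns all 4 rows with all columns

4 rows:
1, Wendy, Design, 110000, Paris
2, Karen, Legal, 80000, Berlin
3, Mia, Research, 60000, Tokyo
4, Hank, Legal, 70000, Oslo


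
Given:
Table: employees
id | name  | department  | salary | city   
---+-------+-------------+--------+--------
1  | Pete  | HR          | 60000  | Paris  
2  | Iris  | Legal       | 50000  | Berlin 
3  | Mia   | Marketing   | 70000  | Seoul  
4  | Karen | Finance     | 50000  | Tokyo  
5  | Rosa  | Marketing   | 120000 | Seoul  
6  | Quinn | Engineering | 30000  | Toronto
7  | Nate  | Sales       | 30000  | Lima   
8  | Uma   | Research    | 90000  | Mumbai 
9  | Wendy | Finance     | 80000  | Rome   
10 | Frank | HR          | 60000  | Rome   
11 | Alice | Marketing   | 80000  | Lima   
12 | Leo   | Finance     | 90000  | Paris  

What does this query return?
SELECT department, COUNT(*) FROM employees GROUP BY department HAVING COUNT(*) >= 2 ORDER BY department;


Groups with count >= 2:
  Finance: 3 -> PASS
  HR: 2 -> PASS
  Marketing: 3 -> PASS
  Engineering: 1 -> filtered out
  Legal: 1 -> filtered out
  Research: 1 -> filtered out
  Sales: 1 -> filtered out


3 groups:
Finance, 3
HR, 2
Marketing, 3


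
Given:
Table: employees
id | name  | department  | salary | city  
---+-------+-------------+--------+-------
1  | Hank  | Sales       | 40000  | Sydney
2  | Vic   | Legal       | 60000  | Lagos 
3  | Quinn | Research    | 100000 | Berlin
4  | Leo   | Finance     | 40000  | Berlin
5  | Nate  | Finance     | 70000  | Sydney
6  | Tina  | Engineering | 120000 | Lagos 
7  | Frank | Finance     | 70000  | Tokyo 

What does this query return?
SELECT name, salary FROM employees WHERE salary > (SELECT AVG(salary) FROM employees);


Subquery: AVG(salary) = 71428.57
Filtering: salary > 71428.57
  Quinn (100000) -> MATCH
  Tina (120000) -> MATCH


2 rows:
Quinn, 100000
Tina, 120000


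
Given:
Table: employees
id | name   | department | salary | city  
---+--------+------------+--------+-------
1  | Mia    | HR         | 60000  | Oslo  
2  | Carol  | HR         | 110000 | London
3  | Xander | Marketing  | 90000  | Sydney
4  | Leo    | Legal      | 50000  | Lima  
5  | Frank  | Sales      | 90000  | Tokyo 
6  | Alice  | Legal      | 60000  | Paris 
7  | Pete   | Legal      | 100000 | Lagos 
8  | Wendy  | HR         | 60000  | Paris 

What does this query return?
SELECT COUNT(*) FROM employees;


COUNT(*) counts all rows

8


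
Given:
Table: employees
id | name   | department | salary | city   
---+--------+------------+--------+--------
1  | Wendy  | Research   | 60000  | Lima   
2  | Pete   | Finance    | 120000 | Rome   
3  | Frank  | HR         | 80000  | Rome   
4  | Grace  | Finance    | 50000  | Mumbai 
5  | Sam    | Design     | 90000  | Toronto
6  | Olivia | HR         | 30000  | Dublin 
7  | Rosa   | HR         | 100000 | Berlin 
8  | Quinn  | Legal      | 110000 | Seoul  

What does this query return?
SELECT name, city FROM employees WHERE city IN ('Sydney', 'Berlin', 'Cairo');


Filtering: city IN ('Sydney', 'Berlin', 'Cairo')
Matching: 1 rows

1 rows:
Rosa, Berlin


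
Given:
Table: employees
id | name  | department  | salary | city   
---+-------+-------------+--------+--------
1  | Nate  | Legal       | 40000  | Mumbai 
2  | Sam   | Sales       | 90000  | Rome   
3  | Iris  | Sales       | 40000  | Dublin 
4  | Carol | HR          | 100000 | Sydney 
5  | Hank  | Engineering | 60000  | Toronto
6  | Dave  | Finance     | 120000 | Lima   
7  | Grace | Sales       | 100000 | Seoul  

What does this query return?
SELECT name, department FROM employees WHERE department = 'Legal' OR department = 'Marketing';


Filtering: department = 'Legal' OR 'Marketing'
Matching: 1 rows

1 rows:
Nate, Legal


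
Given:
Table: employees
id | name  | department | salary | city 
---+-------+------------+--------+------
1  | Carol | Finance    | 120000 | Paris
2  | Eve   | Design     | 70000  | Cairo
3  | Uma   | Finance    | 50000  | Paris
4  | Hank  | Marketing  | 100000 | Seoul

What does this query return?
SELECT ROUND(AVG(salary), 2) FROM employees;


SUM(salary) = 340000
COUNT = 4
ROUND(AVG, 2) = ROUND(340000 / 4, 2) = 85000.0

85000.0


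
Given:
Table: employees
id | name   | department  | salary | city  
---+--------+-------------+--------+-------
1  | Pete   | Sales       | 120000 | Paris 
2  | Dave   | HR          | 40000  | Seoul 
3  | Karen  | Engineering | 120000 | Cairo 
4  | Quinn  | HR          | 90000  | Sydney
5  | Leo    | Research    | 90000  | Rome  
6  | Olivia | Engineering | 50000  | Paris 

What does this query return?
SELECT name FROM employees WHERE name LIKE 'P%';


LIKE 'P%' matches names starting with 'P'
Matching: 1

1 rows:
Pete


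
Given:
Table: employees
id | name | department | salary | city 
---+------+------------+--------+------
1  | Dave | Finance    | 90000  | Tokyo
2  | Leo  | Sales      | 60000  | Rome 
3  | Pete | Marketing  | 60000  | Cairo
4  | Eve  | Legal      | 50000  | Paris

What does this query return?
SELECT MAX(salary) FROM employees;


Salaries: 90000, 60000, 60000, 50000
MAX = 90000

90000


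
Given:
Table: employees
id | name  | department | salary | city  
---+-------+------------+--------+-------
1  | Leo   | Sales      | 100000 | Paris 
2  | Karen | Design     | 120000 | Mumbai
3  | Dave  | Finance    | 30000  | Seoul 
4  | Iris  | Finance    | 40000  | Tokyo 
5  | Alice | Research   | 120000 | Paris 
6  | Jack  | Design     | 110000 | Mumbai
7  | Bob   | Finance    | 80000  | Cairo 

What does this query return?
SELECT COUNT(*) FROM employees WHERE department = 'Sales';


Counting rows where department = 'Sales'
  Leo -> MATCH


1


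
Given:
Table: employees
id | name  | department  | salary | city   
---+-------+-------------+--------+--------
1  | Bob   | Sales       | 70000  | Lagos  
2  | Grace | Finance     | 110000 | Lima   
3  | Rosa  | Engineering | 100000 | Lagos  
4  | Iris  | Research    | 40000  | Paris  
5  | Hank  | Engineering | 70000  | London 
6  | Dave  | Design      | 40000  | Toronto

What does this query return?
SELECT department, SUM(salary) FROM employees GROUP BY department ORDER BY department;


Summing salary within each department:
  Design: 40000 = 40000
  Engineering: 100000 + 70000 = 170000
  Finance: 110000 = 110000
  Research: 40000 = 40000
  Sales: 70000 = 70000


5 groups:
Design, 40000
Engineering, 170000
Finance, 110000
Research, 40000
Sales, 70000


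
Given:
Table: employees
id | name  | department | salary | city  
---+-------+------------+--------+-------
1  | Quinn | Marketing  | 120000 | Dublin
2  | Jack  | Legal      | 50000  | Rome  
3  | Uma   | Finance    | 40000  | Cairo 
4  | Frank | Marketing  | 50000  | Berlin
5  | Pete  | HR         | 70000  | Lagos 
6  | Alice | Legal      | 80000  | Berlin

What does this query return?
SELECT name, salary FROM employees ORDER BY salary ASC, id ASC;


Sorting by salary ASC, then id ASC for ties

6 rows:
Uma, 40000
Jack, 50000
Frank, 50000
Pete, 70000
Alice, 80000
Quinn, 120000


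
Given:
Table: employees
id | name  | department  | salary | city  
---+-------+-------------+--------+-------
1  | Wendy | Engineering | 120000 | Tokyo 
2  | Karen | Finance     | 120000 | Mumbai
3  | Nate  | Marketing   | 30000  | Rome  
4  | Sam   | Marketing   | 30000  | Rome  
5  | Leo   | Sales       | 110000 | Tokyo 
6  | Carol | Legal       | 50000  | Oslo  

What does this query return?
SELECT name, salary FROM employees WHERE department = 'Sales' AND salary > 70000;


Filtering: department = 'Sales' AND salary > 70000
Matching: 1 rows

1 rows:
Leo, 110000


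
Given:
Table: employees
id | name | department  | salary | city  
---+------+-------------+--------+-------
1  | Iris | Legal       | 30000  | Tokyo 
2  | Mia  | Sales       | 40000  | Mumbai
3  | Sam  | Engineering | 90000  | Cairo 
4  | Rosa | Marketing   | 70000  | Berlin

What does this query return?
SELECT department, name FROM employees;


Projecting columns: department, name

4 rows:
Legal, Iris
Sales, Mia
Engineering, Sam
Marketing, Rosa


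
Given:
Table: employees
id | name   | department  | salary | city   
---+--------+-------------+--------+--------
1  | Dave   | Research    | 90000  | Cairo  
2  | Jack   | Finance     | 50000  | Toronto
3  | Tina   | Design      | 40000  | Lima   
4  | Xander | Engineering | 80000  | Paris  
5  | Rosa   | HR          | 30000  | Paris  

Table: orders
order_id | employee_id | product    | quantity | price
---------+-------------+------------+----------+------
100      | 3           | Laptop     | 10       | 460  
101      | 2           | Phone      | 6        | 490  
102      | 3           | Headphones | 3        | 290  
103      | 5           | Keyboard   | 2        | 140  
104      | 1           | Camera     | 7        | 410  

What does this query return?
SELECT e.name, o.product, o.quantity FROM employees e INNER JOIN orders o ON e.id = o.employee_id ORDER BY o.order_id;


Joining employees.id = orders.employee_id:
  employee Tina (id=3) -> order Laptop
  employee Jack (id=2) -> order Phone
  employee Tina (id=3) -> order Headphones
  employee Rosa (id=5) -> order Keyboard
  employee Dave (id=1) -> order Camera


5 rows:
Tina, Laptop, 10
Jack, Phone, 6
Tina, Headphones, 3
Rosa, Keyboard, 2
Dave, Camera, 7


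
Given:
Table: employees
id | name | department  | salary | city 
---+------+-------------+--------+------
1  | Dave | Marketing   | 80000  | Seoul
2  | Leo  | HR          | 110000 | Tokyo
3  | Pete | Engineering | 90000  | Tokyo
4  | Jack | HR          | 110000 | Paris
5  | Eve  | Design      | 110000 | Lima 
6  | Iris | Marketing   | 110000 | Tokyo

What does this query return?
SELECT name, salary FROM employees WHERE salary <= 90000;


Filtering: salary <= 90000
Matching: 2 rows

2 rows:
Dave, 80000
Pete, 90000


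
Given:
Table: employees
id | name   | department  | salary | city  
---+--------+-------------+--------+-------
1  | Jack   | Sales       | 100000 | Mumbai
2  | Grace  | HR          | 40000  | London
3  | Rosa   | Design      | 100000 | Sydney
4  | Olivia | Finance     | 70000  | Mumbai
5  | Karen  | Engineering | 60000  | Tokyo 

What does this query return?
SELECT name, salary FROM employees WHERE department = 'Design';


Filtering: department = 'Design'
Matching rows: 1

1 rows:
Rosa, 100000


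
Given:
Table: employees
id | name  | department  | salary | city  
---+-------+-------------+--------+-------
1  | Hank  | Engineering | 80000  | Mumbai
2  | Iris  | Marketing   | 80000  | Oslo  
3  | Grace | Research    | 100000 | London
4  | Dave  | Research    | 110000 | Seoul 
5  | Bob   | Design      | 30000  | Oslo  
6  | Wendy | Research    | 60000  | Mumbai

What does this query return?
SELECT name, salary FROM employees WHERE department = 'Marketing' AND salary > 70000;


Filtering: department = 'Marketing' AND salary > 70000
Matching: 1 rows

1 rows:
Iris, 80000


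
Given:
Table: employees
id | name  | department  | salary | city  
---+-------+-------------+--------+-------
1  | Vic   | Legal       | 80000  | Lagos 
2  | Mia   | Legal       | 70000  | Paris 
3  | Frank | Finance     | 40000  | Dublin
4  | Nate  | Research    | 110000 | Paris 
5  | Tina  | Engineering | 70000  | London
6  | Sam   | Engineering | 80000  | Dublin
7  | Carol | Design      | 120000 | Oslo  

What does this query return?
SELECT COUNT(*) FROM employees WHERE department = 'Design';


Counting rows where department = 'Design'
  Carol -> MATCH


1


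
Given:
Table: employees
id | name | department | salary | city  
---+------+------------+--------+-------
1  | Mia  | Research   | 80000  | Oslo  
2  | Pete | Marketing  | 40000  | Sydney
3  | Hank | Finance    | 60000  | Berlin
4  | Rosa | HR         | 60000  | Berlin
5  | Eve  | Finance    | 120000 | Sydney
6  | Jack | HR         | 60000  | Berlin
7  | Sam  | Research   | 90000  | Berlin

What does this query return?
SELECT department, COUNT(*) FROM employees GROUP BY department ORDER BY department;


Assigning each row to its department group:
  Mia -> Research
  Pete -> Marketing
  Hank -> Finance
  Rosa -> HR
  Eve -> Finance
  Jack -> HR
  Sam -> Research


4 groups:
Finance, 2
HR, 2
Marketing, 1
Research, 2


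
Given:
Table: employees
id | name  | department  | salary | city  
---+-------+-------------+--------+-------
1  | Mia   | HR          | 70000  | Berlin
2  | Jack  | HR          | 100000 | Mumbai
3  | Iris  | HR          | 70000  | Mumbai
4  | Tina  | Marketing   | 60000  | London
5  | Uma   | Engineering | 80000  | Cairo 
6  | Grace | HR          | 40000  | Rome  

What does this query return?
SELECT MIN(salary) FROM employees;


Salaries: 70000, 100000, 70000, 60000, 80000, 40000
MIN = 40000

40000


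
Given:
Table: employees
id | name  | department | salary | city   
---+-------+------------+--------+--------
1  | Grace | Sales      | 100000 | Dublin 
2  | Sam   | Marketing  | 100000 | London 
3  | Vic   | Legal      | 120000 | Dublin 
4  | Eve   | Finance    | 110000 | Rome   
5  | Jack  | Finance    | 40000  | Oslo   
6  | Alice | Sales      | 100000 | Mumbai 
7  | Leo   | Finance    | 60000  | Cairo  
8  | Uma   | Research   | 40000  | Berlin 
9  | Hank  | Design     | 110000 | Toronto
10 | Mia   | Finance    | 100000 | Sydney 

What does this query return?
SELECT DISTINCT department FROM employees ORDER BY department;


All 'department' values (row order): Sales, Marketing, Legal, Finance, Finance, Sales, Finance, Research, Design, Finance
Removing duplicates leaves 6 unique value(s).

6 values:
Design
Finance
Legal
Marketing
Research
Sales


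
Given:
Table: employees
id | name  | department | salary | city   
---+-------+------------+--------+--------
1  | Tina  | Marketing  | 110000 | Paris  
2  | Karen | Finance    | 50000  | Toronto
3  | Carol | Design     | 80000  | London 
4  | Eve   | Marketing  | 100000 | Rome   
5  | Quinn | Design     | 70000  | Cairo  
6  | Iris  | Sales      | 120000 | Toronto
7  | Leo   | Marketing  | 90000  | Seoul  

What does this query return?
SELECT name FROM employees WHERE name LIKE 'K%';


LIKE 'K%' matches names starting with 'K'
Matching: 1

1 rows:
Karen


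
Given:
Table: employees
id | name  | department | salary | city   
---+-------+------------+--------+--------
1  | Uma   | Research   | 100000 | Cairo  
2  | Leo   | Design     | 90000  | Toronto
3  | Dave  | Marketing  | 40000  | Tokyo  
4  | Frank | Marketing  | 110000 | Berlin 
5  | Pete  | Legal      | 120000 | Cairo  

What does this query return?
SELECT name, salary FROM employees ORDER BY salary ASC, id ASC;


Sorting by salary ASC, then id ASC for ties

5 rows:
Dave, 40000
Leo, 90000
Uma, 100000
Frank, 110000
Pete, 120000


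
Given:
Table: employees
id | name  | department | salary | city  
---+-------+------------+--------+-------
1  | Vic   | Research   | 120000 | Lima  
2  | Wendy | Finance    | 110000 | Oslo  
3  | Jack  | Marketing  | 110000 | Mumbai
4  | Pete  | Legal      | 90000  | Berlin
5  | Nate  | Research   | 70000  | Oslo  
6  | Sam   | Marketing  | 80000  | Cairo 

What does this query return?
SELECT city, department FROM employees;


Projecting columns: city, department

6 rows:
Lima, Research
Oslo, Finance
Mumbai, Marketing
Berlin, Legal
Oslo, Research
Cairo, Marketing


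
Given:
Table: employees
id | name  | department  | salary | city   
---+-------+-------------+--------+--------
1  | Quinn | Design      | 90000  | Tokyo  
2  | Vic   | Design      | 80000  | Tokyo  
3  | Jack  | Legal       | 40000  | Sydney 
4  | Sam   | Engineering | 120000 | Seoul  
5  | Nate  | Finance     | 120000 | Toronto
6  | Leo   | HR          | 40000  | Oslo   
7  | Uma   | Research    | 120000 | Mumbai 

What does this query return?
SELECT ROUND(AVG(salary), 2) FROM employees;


SUM(salary) = 610000
COUNT = 7
ROUND(AVG, 2) = ROUND(610000 / 7, 2) = 87142.86

87142.86
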